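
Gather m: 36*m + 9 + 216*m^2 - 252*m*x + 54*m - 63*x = 216*m^2 + m*(90 - 252*x) - 63*x + 9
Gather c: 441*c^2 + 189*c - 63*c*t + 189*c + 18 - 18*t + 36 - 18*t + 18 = 441*c^2 + c*(378 - 63*t) - 36*t + 72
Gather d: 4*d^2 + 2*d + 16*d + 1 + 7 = 4*d^2 + 18*d + 8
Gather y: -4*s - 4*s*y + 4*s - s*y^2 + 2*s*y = -s*y^2 - 2*s*y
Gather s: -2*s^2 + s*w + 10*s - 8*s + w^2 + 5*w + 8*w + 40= -2*s^2 + s*(w + 2) + w^2 + 13*w + 40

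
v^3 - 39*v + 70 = (v - 5)*(v - 2)*(v + 7)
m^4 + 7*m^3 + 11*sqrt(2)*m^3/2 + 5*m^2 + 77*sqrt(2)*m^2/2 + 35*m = m*(m + 7)*(m + sqrt(2)/2)*(m + 5*sqrt(2))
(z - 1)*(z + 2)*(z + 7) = z^3 + 8*z^2 + 5*z - 14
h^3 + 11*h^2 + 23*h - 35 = (h - 1)*(h + 5)*(h + 7)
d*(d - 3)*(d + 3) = d^3 - 9*d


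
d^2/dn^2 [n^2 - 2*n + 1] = 2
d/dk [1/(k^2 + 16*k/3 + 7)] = 6*(-3*k - 8)/(3*k^2 + 16*k + 21)^2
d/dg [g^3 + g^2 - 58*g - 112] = 3*g^2 + 2*g - 58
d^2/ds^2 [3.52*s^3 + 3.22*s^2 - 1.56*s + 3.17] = 21.12*s + 6.44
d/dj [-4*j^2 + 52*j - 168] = 52 - 8*j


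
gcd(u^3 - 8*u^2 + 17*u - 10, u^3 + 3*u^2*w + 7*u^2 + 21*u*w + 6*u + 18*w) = 1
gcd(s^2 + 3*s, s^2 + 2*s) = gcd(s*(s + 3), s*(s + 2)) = s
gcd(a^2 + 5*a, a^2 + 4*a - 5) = a + 5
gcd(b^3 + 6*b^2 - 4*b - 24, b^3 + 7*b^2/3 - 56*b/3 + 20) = b^2 + 4*b - 12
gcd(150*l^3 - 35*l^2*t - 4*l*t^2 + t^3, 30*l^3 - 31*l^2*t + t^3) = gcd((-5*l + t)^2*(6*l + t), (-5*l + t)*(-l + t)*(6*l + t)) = -30*l^2 + l*t + t^2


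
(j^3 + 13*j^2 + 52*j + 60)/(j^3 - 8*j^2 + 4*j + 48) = (j^2 + 11*j + 30)/(j^2 - 10*j + 24)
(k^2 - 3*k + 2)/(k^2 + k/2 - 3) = 2*(k^2 - 3*k + 2)/(2*k^2 + k - 6)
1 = 1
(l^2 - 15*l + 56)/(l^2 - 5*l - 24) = (l - 7)/(l + 3)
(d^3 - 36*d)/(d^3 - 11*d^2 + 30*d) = (d + 6)/(d - 5)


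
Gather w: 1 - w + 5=6 - w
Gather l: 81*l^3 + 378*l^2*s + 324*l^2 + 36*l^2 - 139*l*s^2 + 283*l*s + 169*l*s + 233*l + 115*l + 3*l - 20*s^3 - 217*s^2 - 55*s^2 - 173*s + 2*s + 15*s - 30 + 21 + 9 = 81*l^3 + l^2*(378*s + 360) + l*(-139*s^2 + 452*s + 351) - 20*s^3 - 272*s^2 - 156*s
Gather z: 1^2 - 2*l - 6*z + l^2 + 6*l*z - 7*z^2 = l^2 - 2*l - 7*z^2 + z*(6*l - 6) + 1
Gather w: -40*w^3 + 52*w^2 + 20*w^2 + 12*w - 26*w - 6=-40*w^3 + 72*w^2 - 14*w - 6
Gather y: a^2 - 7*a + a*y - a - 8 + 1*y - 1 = a^2 - 8*a + y*(a + 1) - 9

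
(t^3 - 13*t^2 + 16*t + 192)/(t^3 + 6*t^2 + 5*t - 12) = (t^2 - 16*t + 64)/(t^2 + 3*t - 4)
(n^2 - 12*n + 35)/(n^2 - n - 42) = (n - 5)/(n + 6)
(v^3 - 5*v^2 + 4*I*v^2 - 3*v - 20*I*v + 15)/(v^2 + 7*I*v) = (v^3 + v^2*(-5 + 4*I) - v*(3 + 20*I) + 15)/(v*(v + 7*I))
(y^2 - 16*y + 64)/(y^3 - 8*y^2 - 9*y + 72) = (y - 8)/(y^2 - 9)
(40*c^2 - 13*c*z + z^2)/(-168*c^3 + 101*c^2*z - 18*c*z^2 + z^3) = (-5*c + z)/(21*c^2 - 10*c*z + z^2)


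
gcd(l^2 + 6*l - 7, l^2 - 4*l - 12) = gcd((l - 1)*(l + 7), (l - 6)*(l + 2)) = 1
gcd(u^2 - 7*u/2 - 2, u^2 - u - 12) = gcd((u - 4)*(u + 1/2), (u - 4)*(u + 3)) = u - 4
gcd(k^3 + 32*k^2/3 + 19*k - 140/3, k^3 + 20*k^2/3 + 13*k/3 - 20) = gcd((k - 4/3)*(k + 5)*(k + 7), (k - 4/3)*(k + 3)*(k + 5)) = k^2 + 11*k/3 - 20/3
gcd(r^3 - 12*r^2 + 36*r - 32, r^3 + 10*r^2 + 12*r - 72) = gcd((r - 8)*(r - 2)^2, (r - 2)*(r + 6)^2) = r - 2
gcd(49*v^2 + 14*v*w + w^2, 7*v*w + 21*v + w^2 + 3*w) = 7*v + w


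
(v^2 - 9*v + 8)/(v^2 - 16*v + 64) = (v - 1)/(v - 8)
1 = 1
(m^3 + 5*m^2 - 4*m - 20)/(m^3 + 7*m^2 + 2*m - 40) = (m + 2)/(m + 4)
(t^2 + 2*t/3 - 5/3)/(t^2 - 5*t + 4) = (t + 5/3)/(t - 4)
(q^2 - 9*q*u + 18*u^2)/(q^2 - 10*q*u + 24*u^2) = (q - 3*u)/(q - 4*u)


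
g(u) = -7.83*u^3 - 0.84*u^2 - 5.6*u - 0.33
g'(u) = -23.49*u^2 - 1.68*u - 5.6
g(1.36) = -29.20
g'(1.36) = -51.33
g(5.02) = -1040.15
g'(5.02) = -605.99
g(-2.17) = 87.88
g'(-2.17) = -112.57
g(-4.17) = 576.18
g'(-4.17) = -407.06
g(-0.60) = 4.42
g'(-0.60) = -13.05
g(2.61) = -159.88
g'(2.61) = -170.00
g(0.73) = -7.91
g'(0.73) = -19.34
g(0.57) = -5.24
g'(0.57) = -14.19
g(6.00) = -1755.45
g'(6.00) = -861.32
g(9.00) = -5826.84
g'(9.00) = -1923.41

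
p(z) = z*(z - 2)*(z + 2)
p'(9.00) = 239.00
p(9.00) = 693.00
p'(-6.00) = 104.00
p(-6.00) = -192.00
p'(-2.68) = 17.55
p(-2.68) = -8.53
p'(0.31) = -3.71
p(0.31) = -1.21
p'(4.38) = 53.55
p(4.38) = 66.51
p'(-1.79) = 5.61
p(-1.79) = 1.42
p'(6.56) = 125.10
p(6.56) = 256.06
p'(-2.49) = 14.60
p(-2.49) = -5.48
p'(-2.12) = 9.48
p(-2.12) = -1.05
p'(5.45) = 85.11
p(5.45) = 140.08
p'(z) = z*(z - 2) + z*(z + 2) + (z - 2)*(z + 2)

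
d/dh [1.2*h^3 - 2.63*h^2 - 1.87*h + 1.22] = 3.6*h^2 - 5.26*h - 1.87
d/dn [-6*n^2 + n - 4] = 1 - 12*n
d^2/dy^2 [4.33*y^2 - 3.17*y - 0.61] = 8.66000000000000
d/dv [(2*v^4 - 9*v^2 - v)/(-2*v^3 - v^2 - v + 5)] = (-v*(6*v^2 + 2*v + 1)*(-2*v^3 + 9*v + 1) + (-8*v^3 + 18*v + 1)*(2*v^3 + v^2 + v - 5))/(2*v^3 + v^2 + v - 5)^2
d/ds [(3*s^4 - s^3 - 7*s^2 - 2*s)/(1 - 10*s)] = (-90*s^4 + 32*s^3 + 67*s^2 - 14*s - 2)/(100*s^2 - 20*s + 1)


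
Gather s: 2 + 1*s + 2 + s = 2*s + 4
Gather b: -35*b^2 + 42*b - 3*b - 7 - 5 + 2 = -35*b^2 + 39*b - 10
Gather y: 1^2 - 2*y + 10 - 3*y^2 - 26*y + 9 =-3*y^2 - 28*y + 20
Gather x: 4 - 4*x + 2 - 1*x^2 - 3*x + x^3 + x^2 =x^3 - 7*x + 6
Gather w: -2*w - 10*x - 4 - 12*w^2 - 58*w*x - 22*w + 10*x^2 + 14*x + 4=-12*w^2 + w*(-58*x - 24) + 10*x^2 + 4*x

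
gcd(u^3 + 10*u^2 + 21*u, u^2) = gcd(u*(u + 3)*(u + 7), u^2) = u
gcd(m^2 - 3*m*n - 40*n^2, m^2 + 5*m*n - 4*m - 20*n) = m + 5*n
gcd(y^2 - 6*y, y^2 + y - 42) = y - 6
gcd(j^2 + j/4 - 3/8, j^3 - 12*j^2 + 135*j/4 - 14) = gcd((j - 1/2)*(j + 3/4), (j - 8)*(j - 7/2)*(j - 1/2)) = j - 1/2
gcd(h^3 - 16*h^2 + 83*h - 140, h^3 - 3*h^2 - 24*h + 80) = h - 4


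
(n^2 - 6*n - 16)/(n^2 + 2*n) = (n - 8)/n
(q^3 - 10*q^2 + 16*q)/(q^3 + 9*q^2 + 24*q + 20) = q*(q^2 - 10*q + 16)/(q^3 + 9*q^2 + 24*q + 20)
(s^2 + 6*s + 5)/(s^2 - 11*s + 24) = (s^2 + 6*s + 5)/(s^2 - 11*s + 24)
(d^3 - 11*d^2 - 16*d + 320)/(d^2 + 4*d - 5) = (d^2 - 16*d + 64)/(d - 1)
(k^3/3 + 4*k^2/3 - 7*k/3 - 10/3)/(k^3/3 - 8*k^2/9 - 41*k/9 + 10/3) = 3*(k^3 + 4*k^2 - 7*k - 10)/(3*k^3 - 8*k^2 - 41*k + 30)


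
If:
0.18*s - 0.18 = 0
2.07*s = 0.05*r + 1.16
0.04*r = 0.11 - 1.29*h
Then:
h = -0.48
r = 18.20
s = 1.00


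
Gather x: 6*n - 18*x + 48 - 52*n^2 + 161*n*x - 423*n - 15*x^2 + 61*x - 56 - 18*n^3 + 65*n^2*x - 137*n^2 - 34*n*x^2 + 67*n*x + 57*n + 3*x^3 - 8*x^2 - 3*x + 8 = -18*n^3 - 189*n^2 - 360*n + 3*x^3 + x^2*(-34*n - 23) + x*(65*n^2 + 228*n + 40)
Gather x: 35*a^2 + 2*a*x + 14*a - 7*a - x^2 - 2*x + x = 35*a^2 + 7*a - x^2 + x*(2*a - 1)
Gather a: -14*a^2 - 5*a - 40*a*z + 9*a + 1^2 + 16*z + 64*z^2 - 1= -14*a^2 + a*(4 - 40*z) + 64*z^2 + 16*z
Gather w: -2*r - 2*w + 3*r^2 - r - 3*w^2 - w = 3*r^2 - 3*r - 3*w^2 - 3*w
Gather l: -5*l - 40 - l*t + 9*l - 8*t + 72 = l*(4 - t) - 8*t + 32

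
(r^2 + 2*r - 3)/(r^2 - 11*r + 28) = (r^2 + 2*r - 3)/(r^2 - 11*r + 28)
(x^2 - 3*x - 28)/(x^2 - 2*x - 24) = (x - 7)/(x - 6)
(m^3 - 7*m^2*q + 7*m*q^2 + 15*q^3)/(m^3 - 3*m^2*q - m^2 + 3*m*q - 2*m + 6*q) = (m^2 - 4*m*q - 5*q^2)/(m^2 - m - 2)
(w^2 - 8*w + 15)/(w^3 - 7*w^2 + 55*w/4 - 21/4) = 4*(w - 5)/(4*w^2 - 16*w + 7)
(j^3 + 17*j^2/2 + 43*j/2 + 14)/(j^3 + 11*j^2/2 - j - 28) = (j + 1)/(j - 2)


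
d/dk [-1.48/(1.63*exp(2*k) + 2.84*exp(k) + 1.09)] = (4.8248*exp(k) + 4.2032)*exp(k)/(1.63*exp(2*k) + 2.84*exp(k) + 1.09)^2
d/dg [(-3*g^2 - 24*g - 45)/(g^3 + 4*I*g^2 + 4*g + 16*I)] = (3*g^4 + 48*g^3 + g^2*(123 + 96*I) + 264*I*g + 180 - 384*I)/(g^6 + 8*I*g^5 - 8*g^4 + 64*I*g^3 - 112*g^2 + 128*I*g - 256)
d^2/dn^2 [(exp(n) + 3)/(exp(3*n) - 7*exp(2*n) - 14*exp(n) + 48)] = (4*exp(3*n) - 30*exp(2*n) + 36*exp(n) + 160)*exp(n)/(exp(6*n) - 30*exp(5*n) + 348*exp(4*n) - 1960*exp(3*n) + 5568*exp(2*n) - 7680*exp(n) + 4096)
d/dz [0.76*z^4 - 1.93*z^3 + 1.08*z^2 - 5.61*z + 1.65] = 3.04*z^3 - 5.79*z^2 + 2.16*z - 5.61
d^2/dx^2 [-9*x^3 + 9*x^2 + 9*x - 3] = 18 - 54*x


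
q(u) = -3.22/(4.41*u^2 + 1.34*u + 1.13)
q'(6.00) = 0.01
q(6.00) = -0.02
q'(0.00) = 3.38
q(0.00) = -2.85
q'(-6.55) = -0.01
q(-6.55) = -0.02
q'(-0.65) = -3.14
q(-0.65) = -1.52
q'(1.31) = 0.38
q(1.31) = -0.31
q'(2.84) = 0.05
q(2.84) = -0.08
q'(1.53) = 0.26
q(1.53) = -0.24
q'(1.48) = 0.28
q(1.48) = -0.25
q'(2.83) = 0.05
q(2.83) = -0.08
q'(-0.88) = -1.83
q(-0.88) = -0.96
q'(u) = -3.22*(-8.82*u - 1.34)/(4.41*u^2 + 1.34*u + 1.13)^2 = (28.4004*u + 4.3148)/(4.41*u^2 + 1.34*u + 1.13)^2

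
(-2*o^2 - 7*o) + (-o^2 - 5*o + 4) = -3*o^2 - 12*o + 4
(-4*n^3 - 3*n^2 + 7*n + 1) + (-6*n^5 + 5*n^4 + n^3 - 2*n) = -6*n^5 + 5*n^4 - 3*n^3 - 3*n^2 + 5*n + 1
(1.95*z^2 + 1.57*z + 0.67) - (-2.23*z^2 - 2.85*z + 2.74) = 4.18*z^2 + 4.42*z - 2.07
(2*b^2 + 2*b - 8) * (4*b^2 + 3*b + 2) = 8*b^4 + 14*b^3 - 22*b^2 - 20*b - 16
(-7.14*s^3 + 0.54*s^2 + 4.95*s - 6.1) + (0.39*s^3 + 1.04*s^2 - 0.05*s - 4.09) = -6.75*s^3 + 1.58*s^2 + 4.9*s - 10.19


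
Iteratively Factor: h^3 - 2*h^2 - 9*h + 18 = (h - 3)*(h^2 + h - 6) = (h - 3)*(h - 2)*(h + 3)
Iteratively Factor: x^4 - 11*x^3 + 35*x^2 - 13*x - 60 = (x - 5)*(x^3 - 6*x^2 + 5*x + 12) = (x - 5)*(x - 3)*(x^2 - 3*x - 4) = (x - 5)*(x - 3)*(x + 1)*(x - 4)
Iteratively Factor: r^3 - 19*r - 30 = (r + 3)*(r^2 - 3*r - 10) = (r + 2)*(r + 3)*(r - 5)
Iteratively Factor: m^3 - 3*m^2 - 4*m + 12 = (m + 2)*(m^2 - 5*m + 6) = (m - 3)*(m + 2)*(m - 2)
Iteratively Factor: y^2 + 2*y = (y + 2)*(y)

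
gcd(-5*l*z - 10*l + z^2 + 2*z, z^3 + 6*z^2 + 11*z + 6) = z + 2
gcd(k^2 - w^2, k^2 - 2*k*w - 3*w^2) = k + w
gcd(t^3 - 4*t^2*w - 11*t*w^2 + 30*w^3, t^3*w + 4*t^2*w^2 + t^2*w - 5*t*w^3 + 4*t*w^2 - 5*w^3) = 1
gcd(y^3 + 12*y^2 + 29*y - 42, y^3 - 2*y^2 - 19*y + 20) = y - 1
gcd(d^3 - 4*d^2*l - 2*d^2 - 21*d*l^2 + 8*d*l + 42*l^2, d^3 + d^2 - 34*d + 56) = d - 2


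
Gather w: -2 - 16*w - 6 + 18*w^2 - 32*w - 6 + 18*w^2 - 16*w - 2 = 36*w^2 - 64*w - 16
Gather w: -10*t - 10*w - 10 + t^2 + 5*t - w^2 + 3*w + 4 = t^2 - 5*t - w^2 - 7*w - 6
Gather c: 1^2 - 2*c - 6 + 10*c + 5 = 8*c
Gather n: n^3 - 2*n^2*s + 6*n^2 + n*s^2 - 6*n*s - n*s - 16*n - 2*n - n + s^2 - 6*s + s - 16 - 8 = n^3 + n^2*(6 - 2*s) + n*(s^2 - 7*s - 19) + s^2 - 5*s - 24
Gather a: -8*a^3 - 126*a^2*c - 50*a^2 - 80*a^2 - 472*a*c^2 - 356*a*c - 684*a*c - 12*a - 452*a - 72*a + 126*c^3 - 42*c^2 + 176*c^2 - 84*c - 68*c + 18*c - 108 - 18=-8*a^3 + a^2*(-126*c - 130) + a*(-472*c^2 - 1040*c - 536) + 126*c^3 + 134*c^2 - 134*c - 126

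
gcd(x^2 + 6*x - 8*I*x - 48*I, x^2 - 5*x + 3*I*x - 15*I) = 1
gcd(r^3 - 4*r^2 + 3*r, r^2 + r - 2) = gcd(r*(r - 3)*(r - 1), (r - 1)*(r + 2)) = r - 1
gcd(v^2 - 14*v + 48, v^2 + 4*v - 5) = 1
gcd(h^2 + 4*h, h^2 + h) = h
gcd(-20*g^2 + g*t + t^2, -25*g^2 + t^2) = 5*g + t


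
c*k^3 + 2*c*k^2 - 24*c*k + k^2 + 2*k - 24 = (k - 4)*(k + 6)*(c*k + 1)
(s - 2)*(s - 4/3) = s^2 - 10*s/3 + 8/3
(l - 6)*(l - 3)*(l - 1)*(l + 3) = l^4 - 7*l^3 - 3*l^2 + 63*l - 54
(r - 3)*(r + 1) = r^2 - 2*r - 3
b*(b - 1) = b^2 - b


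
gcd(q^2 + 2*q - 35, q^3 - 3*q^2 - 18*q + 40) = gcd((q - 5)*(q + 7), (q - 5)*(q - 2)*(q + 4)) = q - 5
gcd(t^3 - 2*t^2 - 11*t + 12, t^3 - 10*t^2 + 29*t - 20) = t^2 - 5*t + 4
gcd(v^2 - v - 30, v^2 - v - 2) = 1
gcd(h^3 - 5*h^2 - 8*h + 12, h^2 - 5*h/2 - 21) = h - 6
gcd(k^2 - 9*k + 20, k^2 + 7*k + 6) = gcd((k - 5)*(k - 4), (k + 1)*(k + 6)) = 1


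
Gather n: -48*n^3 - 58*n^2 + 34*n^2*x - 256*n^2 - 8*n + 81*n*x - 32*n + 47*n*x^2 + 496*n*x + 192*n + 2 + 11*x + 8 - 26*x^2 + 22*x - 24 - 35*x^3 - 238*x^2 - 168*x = -48*n^3 + n^2*(34*x - 314) + n*(47*x^2 + 577*x + 152) - 35*x^3 - 264*x^2 - 135*x - 14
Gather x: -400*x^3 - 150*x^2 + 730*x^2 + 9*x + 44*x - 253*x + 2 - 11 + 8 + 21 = -400*x^3 + 580*x^2 - 200*x + 20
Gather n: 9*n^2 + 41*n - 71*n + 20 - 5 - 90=9*n^2 - 30*n - 75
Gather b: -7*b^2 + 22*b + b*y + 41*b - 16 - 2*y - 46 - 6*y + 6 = -7*b^2 + b*(y + 63) - 8*y - 56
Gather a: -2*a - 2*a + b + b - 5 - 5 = -4*a + 2*b - 10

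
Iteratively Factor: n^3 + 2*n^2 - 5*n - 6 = (n - 2)*(n^2 + 4*n + 3) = (n - 2)*(n + 1)*(n + 3)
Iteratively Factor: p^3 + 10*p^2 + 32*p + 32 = (p + 4)*(p^2 + 6*p + 8) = (p + 2)*(p + 4)*(p + 4)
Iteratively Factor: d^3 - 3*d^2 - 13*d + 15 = (d + 3)*(d^2 - 6*d + 5) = (d - 5)*(d + 3)*(d - 1)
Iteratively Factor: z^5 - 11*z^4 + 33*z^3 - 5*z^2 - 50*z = (z - 5)*(z^4 - 6*z^3 + 3*z^2 + 10*z) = z*(z - 5)*(z^3 - 6*z^2 + 3*z + 10) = z*(z - 5)*(z - 2)*(z^2 - 4*z - 5) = z*(z - 5)*(z - 2)*(z + 1)*(z - 5)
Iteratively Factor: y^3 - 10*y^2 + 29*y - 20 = (y - 5)*(y^2 - 5*y + 4) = (y - 5)*(y - 1)*(y - 4)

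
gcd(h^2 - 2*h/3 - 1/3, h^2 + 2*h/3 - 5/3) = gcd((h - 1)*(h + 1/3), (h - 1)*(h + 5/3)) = h - 1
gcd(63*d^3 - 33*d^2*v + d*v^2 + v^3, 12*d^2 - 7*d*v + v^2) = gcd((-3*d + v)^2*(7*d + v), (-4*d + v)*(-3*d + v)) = -3*d + v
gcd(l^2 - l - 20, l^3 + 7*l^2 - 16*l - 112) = l + 4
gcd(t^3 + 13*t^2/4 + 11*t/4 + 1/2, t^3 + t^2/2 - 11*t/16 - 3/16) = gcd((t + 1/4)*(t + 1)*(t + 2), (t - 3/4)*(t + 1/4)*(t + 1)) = t^2 + 5*t/4 + 1/4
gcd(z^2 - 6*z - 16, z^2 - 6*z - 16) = z^2 - 6*z - 16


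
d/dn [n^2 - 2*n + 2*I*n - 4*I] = 2*n - 2 + 2*I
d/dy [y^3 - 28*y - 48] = 3*y^2 - 28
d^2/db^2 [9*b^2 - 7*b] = 18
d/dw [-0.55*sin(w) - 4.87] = -0.55*cos(w)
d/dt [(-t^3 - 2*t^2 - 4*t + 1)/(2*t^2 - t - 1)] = (-2*t^4 + 2*t^3 + 13*t^2 + 5)/(4*t^4 - 4*t^3 - 3*t^2 + 2*t + 1)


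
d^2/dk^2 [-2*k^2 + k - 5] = -4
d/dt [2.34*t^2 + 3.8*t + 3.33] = 4.68*t + 3.8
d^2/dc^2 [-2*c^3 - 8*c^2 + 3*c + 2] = -12*c - 16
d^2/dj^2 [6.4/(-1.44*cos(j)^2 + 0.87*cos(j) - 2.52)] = (53.08416*(1 - cos(j)^2)^2 - 24.05376*cos(j)^3 - 61.51104*cos(j)^2 + 62.13888*cos(j) - 16.32384)/(1.44*cos(j)^2 - 0.87*cos(j) + 2.52)^3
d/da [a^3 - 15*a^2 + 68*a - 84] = 3*a^2 - 30*a + 68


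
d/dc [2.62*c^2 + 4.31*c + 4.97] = 5.24*c + 4.31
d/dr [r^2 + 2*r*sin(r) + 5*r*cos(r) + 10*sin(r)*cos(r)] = -5*r*sin(r) + 2*r*cos(r) + 2*r + 2*sin(r) + 5*cos(r) + 10*cos(2*r)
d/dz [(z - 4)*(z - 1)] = 2*z - 5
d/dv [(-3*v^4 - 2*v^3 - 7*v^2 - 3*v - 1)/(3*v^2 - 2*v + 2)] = (-18*v^5 + 12*v^4 - 16*v^3 + 11*v^2 - 22*v - 8)/(9*v^4 - 12*v^3 + 16*v^2 - 8*v + 4)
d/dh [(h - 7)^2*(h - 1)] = 3*(h - 7)*(h - 3)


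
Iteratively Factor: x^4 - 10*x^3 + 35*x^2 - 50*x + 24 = (x - 3)*(x^3 - 7*x^2 + 14*x - 8) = (x - 3)*(x - 2)*(x^2 - 5*x + 4) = (x - 4)*(x - 3)*(x - 2)*(x - 1)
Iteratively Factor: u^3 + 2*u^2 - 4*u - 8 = (u - 2)*(u^2 + 4*u + 4) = (u - 2)*(u + 2)*(u + 2)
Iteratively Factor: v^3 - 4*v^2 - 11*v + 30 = (v + 3)*(v^2 - 7*v + 10) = (v - 5)*(v + 3)*(v - 2)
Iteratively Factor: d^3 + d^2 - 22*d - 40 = (d + 2)*(d^2 - d - 20) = (d + 2)*(d + 4)*(d - 5)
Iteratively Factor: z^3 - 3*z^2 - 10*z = (z - 5)*(z^2 + 2*z) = z*(z - 5)*(z + 2)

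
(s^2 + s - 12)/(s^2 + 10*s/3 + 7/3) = 3*(s^2 + s - 12)/(3*s^2 + 10*s + 7)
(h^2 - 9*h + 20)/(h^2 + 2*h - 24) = (h - 5)/(h + 6)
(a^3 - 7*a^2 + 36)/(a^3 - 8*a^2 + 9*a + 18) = (a + 2)/(a + 1)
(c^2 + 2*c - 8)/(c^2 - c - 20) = (c - 2)/(c - 5)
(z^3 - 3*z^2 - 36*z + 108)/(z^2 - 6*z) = z + 3 - 18/z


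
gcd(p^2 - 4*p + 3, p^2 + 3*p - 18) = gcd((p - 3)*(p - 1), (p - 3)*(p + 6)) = p - 3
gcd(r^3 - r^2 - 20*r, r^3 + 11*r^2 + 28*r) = r^2 + 4*r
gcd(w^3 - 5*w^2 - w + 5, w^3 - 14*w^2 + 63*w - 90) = w - 5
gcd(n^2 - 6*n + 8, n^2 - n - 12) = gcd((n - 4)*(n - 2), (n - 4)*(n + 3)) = n - 4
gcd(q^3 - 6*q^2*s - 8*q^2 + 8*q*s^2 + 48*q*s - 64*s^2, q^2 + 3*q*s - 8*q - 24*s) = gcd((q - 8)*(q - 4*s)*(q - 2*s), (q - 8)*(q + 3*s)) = q - 8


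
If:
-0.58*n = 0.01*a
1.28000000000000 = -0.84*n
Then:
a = 88.38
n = -1.52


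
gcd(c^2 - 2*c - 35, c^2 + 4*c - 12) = 1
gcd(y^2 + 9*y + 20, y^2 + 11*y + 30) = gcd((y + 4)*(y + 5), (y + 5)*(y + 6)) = y + 5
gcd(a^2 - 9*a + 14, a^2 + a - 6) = a - 2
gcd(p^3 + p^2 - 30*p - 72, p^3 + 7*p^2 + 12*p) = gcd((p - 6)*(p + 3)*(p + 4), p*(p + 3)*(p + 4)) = p^2 + 7*p + 12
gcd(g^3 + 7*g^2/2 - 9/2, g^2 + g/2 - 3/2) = g^2 + g/2 - 3/2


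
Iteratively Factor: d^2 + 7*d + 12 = (d + 4)*(d + 3)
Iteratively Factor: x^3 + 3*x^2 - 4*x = (x - 1)*(x^2 + 4*x) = (x - 1)*(x + 4)*(x)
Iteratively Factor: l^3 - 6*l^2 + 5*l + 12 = (l + 1)*(l^2 - 7*l + 12) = (l - 4)*(l + 1)*(l - 3)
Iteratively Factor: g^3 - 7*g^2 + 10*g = (g)*(g^2 - 7*g + 10) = g*(g - 5)*(g - 2)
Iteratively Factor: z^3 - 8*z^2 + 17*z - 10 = (z - 1)*(z^2 - 7*z + 10) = (z - 5)*(z - 1)*(z - 2)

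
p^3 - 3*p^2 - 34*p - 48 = (p - 8)*(p + 2)*(p + 3)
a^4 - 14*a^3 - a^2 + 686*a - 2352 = (a - 8)*(a - 7)*(a - 6)*(a + 7)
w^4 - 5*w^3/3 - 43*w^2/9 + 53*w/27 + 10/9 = (w - 3)*(w - 2/3)*(w + 1/3)*(w + 5/3)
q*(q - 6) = q^2 - 6*q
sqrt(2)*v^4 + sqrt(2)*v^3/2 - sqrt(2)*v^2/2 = v^2*(v - 1/2)*(sqrt(2)*v + sqrt(2))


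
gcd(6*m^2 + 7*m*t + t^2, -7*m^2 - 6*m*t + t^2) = m + t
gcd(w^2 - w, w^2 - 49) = 1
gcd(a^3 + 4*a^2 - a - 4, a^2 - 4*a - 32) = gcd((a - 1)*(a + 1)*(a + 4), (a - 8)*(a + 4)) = a + 4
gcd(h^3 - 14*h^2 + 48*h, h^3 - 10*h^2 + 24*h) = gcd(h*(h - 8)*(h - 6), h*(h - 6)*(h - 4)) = h^2 - 6*h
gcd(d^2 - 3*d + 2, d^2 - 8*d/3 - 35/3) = 1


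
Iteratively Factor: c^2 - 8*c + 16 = (c - 4)*(c - 4)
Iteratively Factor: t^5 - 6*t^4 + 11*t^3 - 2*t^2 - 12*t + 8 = (t - 2)*(t^4 - 4*t^3 + 3*t^2 + 4*t - 4) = (t - 2)^2*(t^3 - 2*t^2 - t + 2) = (t - 2)^3*(t^2 - 1) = (t - 2)^3*(t - 1)*(t + 1)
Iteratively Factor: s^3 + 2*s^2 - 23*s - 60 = (s + 3)*(s^2 - s - 20) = (s - 5)*(s + 3)*(s + 4)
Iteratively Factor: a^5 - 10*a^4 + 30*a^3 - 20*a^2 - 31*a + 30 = (a - 2)*(a^4 - 8*a^3 + 14*a^2 + 8*a - 15) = (a - 2)*(a - 1)*(a^3 - 7*a^2 + 7*a + 15) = (a - 2)*(a - 1)*(a + 1)*(a^2 - 8*a + 15) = (a - 3)*(a - 2)*(a - 1)*(a + 1)*(a - 5)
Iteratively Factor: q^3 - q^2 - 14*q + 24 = (q - 2)*(q^2 + q - 12) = (q - 3)*(q - 2)*(q + 4)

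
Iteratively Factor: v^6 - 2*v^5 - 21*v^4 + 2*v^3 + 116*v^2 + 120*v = (v + 2)*(v^5 - 4*v^4 - 13*v^3 + 28*v^2 + 60*v) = v*(v + 2)*(v^4 - 4*v^3 - 13*v^2 + 28*v + 60) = v*(v + 2)^2*(v^3 - 6*v^2 - v + 30) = v*(v + 2)^3*(v^2 - 8*v + 15) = v*(v - 3)*(v + 2)^3*(v - 5)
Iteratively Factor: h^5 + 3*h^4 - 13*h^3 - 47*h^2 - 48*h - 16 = (h + 1)*(h^4 + 2*h^3 - 15*h^2 - 32*h - 16) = (h + 1)*(h + 4)*(h^3 - 2*h^2 - 7*h - 4) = (h - 4)*(h + 1)*(h + 4)*(h^2 + 2*h + 1) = (h - 4)*(h + 1)^2*(h + 4)*(h + 1)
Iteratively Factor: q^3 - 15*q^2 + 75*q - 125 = (q - 5)*(q^2 - 10*q + 25) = (q - 5)^2*(q - 5)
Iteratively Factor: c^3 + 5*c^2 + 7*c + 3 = (c + 1)*(c^2 + 4*c + 3) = (c + 1)^2*(c + 3)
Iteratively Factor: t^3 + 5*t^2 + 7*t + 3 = (t + 1)*(t^2 + 4*t + 3) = (t + 1)*(t + 3)*(t + 1)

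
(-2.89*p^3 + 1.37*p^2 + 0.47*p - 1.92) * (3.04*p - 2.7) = -8.7856*p^4 + 11.9678*p^3 - 2.2702*p^2 - 7.1058*p + 5.184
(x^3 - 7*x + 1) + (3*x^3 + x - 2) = 4*x^3 - 6*x - 1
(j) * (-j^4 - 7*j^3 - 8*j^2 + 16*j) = -j^5 - 7*j^4 - 8*j^3 + 16*j^2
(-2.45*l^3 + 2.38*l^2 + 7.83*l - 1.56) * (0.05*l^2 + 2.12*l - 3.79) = -0.1225*l^5 - 5.075*l^4 + 14.7226*l^3 + 7.5014*l^2 - 32.9829*l + 5.9124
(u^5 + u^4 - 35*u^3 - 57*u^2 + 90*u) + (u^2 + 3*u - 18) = u^5 + u^4 - 35*u^3 - 56*u^2 + 93*u - 18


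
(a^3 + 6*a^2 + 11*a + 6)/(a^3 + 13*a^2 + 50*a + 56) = (a^2 + 4*a + 3)/(a^2 + 11*a + 28)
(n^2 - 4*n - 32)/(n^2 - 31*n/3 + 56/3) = 3*(n + 4)/(3*n - 7)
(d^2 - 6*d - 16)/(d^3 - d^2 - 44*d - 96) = (d + 2)/(d^2 + 7*d + 12)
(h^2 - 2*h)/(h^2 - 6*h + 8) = h/(h - 4)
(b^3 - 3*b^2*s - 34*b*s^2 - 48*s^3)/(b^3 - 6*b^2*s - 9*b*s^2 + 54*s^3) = (b^2 - 6*b*s - 16*s^2)/(b^2 - 9*b*s + 18*s^2)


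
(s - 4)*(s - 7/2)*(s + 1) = s^3 - 13*s^2/2 + 13*s/2 + 14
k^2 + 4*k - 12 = (k - 2)*(k + 6)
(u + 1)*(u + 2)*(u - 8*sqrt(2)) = u^3 - 8*sqrt(2)*u^2 + 3*u^2 - 24*sqrt(2)*u + 2*u - 16*sqrt(2)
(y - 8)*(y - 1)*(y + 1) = y^3 - 8*y^2 - y + 8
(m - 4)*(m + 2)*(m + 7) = m^3 + 5*m^2 - 22*m - 56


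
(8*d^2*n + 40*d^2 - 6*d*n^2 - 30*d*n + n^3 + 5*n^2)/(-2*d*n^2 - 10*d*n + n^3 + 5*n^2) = (-4*d + n)/n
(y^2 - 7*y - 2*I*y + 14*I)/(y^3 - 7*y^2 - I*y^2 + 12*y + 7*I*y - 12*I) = (y^2 - y*(7 + 2*I) + 14*I)/(y^3 - y^2*(7 + I) + y*(12 + 7*I) - 12*I)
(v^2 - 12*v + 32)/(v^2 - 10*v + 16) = (v - 4)/(v - 2)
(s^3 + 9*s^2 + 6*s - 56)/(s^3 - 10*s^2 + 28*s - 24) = (s^2 + 11*s + 28)/(s^2 - 8*s + 12)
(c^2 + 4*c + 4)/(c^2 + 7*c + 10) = (c + 2)/(c + 5)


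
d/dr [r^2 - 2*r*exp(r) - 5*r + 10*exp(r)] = -2*r*exp(r) + 2*r + 8*exp(r) - 5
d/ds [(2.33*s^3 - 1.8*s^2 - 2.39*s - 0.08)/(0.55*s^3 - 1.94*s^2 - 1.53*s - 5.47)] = (-3.5302*s^4 - 4.5008*s^3 - 39.9859*s^2 + 19.3816*s + 12.9509)/(0.3025*s^6 - 2.134*s^5 + 2.0806*s^4 - 0.0806000000000004*s^3 + 23.5645*s^2 + 16.7382*s + 29.9209)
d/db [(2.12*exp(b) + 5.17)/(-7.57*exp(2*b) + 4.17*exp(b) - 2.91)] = (16.0484*exp(2*b) + 78.2738*exp(b) - 27.7281)*exp(b)/(57.3049*exp(4*b) - 63.1338*exp(3*b) + 61.4463*exp(2*b) - 24.2694*exp(b) + 8.4681)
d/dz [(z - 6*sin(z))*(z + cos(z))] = -(z - 6*sin(z))*(sin(z) - 1) - (z + cos(z))*(6*cos(z) - 1)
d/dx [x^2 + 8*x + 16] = 2*x + 8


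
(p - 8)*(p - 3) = p^2 - 11*p + 24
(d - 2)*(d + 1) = d^2 - d - 2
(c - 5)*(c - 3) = c^2 - 8*c + 15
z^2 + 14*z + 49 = (z + 7)^2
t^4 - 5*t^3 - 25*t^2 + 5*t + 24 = (t - 8)*(t - 1)*(t + 1)*(t + 3)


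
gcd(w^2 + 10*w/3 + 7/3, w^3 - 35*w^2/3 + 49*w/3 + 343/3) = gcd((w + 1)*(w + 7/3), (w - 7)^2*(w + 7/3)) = w + 7/3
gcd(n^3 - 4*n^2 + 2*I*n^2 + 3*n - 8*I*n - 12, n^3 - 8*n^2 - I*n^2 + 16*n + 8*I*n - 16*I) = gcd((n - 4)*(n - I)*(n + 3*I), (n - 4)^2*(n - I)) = n^2 + n*(-4 - I) + 4*I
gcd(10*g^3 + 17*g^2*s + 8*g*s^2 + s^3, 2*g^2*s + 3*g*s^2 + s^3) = 2*g^2 + 3*g*s + s^2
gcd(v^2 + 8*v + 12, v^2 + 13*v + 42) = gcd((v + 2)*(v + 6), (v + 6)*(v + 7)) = v + 6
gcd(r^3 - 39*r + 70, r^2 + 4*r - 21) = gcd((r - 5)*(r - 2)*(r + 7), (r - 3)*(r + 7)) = r + 7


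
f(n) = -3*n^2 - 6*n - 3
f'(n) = -6*n - 6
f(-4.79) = -43.09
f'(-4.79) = 22.74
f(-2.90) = -10.83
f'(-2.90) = 11.40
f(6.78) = -181.59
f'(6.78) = -46.68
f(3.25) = -54.19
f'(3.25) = -25.50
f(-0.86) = -0.06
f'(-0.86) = -0.84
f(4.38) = -86.83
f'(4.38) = -32.28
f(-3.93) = -25.75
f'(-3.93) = 17.58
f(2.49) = -36.54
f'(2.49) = -20.94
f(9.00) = -300.00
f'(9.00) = -60.00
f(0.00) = -3.00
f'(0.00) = -6.00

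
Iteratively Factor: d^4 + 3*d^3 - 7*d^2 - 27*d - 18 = (d + 1)*(d^3 + 2*d^2 - 9*d - 18) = (d + 1)*(d + 2)*(d^2 - 9) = (d + 1)*(d + 2)*(d + 3)*(d - 3)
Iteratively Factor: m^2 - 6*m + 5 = (m - 1)*(m - 5)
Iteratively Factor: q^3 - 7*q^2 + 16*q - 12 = (q - 2)*(q^2 - 5*q + 6) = (q - 2)^2*(q - 3)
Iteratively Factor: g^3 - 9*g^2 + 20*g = (g - 5)*(g^2 - 4*g) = g*(g - 5)*(g - 4)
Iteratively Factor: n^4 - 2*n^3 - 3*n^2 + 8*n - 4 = (n - 2)*(n^3 - 3*n + 2) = (n - 2)*(n + 2)*(n^2 - 2*n + 1) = (n - 2)*(n - 1)*(n + 2)*(n - 1)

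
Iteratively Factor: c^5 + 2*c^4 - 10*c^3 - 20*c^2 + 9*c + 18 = (c - 3)*(c^4 + 5*c^3 + 5*c^2 - 5*c - 6) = (c - 3)*(c - 1)*(c^3 + 6*c^2 + 11*c + 6) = (c - 3)*(c - 1)*(c + 2)*(c^2 + 4*c + 3) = (c - 3)*(c - 1)*(c + 1)*(c + 2)*(c + 3)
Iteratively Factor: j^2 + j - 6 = (j - 2)*(j + 3)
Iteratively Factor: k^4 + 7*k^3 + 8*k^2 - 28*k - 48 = (k - 2)*(k^3 + 9*k^2 + 26*k + 24) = (k - 2)*(k + 2)*(k^2 + 7*k + 12) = (k - 2)*(k + 2)*(k + 4)*(k + 3)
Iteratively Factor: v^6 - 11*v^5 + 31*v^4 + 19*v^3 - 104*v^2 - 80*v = (v + 1)*(v^5 - 12*v^4 + 43*v^3 - 24*v^2 - 80*v) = (v - 4)*(v + 1)*(v^4 - 8*v^3 + 11*v^2 + 20*v) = v*(v - 4)*(v + 1)*(v^3 - 8*v^2 + 11*v + 20) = v*(v - 5)*(v - 4)*(v + 1)*(v^2 - 3*v - 4) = v*(v - 5)*(v - 4)^2*(v + 1)*(v + 1)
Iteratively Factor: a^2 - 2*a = (a)*(a - 2)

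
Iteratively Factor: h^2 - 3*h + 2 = (h - 1)*(h - 2)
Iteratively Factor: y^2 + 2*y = (y)*(y + 2)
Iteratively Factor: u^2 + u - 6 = (u + 3)*(u - 2)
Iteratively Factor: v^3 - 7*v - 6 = (v + 2)*(v^2 - 2*v - 3) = (v - 3)*(v + 2)*(v + 1)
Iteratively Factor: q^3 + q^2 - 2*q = (q - 1)*(q^2 + 2*q) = q*(q - 1)*(q + 2)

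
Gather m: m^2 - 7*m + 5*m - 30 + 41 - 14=m^2 - 2*m - 3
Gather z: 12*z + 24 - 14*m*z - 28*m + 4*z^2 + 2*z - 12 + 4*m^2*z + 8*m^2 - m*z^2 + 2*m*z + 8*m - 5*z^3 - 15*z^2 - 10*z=8*m^2 - 20*m - 5*z^3 + z^2*(-m - 11) + z*(4*m^2 - 12*m + 4) + 12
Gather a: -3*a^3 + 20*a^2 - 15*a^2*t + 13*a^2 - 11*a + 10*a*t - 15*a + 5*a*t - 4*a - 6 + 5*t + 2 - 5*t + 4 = -3*a^3 + a^2*(33 - 15*t) + a*(15*t - 30)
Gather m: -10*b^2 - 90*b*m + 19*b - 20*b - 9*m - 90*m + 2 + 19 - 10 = -10*b^2 - b + m*(-90*b - 99) + 11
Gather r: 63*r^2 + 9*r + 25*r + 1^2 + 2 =63*r^2 + 34*r + 3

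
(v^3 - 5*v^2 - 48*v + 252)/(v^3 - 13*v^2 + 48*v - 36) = (v + 7)/(v - 1)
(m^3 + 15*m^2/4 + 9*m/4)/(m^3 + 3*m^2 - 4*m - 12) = m*(4*m + 3)/(4*(m^2 - 4))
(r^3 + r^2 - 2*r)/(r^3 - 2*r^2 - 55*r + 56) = r*(r + 2)/(r^2 - r - 56)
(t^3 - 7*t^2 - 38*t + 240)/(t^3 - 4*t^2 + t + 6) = (t^3 - 7*t^2 - 38*t + 240)/(t^3 - 4*t^2 + t + 6)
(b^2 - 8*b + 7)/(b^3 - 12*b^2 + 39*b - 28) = 1/(b - 4)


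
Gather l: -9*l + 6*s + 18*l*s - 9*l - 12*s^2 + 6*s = l*(18*s - 18) - 12*s^2 + 12*s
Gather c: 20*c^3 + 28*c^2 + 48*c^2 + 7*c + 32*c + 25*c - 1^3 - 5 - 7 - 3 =20*c^3 + 76*c^2 + 64*c - 16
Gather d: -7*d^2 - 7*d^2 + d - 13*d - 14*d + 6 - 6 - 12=-14*d^2 - 26*d - 12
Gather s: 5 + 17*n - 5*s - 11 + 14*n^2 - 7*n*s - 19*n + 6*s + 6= 14*n^2 - 2*n + s*(1 - 7*n)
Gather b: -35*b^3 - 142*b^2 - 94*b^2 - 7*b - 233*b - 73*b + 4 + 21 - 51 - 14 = -35*b^3 - 236*b^2 - 313*b - 40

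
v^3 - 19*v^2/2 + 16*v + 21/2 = (v - 7)*(v - 3)*(v + 1/2)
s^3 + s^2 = s^2*(s + 1)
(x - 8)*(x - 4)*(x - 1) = x^3 - 13*x^2 + 44*x - 32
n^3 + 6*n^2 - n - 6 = (n - 1)*(n + 1)*(n + 6)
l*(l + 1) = l^2 + l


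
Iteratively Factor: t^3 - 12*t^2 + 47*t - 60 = (t - 3)*(t^2 - 9*t + 20) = (t - 4)*(t - 3)*(t - 5)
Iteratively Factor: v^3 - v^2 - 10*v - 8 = (v - 4)*(v^2 + 3*v + 2) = (v - 4)*(v + 1)*(v + 2)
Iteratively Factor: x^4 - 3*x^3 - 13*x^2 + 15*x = (x - 1)*(x^3 - 2*x^2 - 15*x) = (x - 5)*(x - 1)*(x^2 + 3*x) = (x - 5)*(x - 1)*(x + 3)*(x)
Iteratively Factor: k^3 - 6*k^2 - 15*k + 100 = (k - 5)*(k^2 - k - 20) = (k - 5)*(k + 4)*(k - 5)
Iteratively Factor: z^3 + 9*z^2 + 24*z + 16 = (z + 4)*(z^2 + 5*z + 4) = (z + 4)^2*(z + 1)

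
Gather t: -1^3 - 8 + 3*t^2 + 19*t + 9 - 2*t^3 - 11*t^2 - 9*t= -2*t^3 - 8*t^2 + 10*t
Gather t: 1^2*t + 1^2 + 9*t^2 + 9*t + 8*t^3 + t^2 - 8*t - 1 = 8*t^3 + 10*t^2 + 2*t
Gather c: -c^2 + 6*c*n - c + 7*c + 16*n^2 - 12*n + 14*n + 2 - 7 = -c^2 + c*(6*n + 6) + 16*n^2 + 2*n - 5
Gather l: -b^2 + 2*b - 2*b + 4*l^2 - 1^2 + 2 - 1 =-b^2 + 4*l^2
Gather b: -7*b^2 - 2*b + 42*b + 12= -7*b^2 + 40*b + 12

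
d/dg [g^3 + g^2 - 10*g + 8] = 3*g^2 + 2*g - 10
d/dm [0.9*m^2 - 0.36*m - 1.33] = 1.8*m - 0.36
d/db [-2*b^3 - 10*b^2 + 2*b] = -6*b^2 - 20*b + 2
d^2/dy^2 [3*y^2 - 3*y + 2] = 6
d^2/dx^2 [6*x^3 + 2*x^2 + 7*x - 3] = 36*x + 4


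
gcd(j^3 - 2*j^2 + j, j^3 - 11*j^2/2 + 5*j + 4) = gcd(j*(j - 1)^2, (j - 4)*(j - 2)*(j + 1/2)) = 1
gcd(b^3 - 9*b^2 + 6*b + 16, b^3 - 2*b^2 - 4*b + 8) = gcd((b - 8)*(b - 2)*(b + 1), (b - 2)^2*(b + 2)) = b - 2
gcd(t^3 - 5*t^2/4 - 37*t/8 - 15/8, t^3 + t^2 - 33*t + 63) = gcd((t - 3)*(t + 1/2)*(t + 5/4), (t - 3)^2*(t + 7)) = t - 3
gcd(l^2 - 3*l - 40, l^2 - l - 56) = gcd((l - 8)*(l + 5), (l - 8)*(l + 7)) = l - 8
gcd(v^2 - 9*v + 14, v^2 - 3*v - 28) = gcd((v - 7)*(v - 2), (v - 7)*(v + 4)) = v - 7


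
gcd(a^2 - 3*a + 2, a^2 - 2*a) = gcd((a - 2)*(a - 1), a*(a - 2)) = a - 2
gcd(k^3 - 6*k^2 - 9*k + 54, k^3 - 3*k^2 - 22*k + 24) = k - 6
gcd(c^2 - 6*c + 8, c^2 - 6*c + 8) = c^2 - 6*c + 8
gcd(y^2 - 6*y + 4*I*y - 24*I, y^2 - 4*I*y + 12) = 1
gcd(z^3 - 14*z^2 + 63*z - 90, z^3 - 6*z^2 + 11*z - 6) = z - 3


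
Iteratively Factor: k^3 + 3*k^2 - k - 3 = (k + 1)*(k^2 + 2*k - 3) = (k + 1)*(k + 3)*(k - 1)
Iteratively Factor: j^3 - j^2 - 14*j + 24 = (j - 2)*(j^2 + j - 12) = (j - 2)*(j + 4)*(j - 3)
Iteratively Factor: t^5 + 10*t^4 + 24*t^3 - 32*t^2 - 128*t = (t - 2)*(t^4 + 12*t^3 + 48*t^2 + 64*t) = (t - 2)*(t + 4)*(t^3 + 8*t^2 + 16*t) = (t - 2)*(t + 4)^2*(t^2 + 4*t) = (t - 2)*(t + 4)^3*(t)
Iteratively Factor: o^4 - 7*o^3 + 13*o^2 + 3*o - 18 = (o - 2)*(o^3 - 5*o^2 + 3*o + 9) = (o - 3)*(o - 2)*(o^2 - 2*o - 3) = (o - 3)*(o - 2)*(o + 1)*(o - 3)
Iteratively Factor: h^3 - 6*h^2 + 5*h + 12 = (h + 1)*(h^2 - 7*h + 12) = (h - 3)*(h + 1)*(h - 4)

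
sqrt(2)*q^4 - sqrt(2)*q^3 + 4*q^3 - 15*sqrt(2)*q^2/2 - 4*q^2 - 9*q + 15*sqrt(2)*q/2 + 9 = (q - 1)*(q - 3*sqrt(2)/2)*(q + 3*sqrt(2))*(sqrt(2)*q + 1)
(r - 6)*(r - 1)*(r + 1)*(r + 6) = r^4 - 37*r^2 + 36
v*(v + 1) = v^2 + v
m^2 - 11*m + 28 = (m - 7)*(m - 4)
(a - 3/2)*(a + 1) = a^2 - a/2 - 3/2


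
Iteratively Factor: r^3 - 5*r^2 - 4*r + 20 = (r - 2)*(r^2 - 3*r - 10) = (r - 5)*(r - 2)*(r + 2)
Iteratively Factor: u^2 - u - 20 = (u - 5)*(u + 4)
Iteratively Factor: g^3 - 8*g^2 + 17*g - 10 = (g - 2)*(g^2 - 6*g + 5) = (g - 2)*(g - 1)*(g - 5)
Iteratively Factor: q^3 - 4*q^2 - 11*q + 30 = (q + 3)*(q^2 - 7*q + 10) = (q - 5)*(q + 3)*(q - 2)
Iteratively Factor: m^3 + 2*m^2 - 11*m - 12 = (m + 4)*(m^2 - 2*m - 3) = (m - 3)*(m + 4)*(m + 1)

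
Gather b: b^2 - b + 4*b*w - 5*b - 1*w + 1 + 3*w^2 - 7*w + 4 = b^2 + b*(4*w - 6) + 3*w^2 - 8*w + 5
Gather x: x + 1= x + 1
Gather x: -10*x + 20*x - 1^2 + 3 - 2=10*x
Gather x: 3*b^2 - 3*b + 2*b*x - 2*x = 3*b^2 - 3*b + x*(2*b - 2)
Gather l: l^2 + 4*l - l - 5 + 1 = l^2 + 3*l - 4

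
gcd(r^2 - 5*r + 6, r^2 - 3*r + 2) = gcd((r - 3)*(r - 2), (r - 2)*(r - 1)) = r - 2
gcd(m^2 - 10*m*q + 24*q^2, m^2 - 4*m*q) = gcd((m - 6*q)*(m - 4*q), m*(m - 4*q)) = -m + 4*q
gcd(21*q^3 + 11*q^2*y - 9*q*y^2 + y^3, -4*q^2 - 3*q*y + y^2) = q + y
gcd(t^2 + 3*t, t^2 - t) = t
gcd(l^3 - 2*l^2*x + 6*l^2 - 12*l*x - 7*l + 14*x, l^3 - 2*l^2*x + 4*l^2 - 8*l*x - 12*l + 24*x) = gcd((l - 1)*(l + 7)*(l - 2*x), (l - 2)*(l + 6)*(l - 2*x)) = -l + 2*x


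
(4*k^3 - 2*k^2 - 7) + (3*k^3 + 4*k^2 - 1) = 7*k^3 + 2*k^2 - 8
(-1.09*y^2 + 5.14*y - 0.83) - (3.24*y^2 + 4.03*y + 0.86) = -4.33*y^2 + 1.11*y - 1.69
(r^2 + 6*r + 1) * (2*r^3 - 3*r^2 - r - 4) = 2*r^5 + 9*r^4 - 17*r^3 - 13*r^2 - 25*r - 4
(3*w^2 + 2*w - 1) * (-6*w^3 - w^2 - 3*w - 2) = -18*w^5 - 15*w^4 - 5*w^3 - 11*w^2 - w + 2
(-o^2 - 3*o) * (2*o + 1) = -2*o^3 - 7*o^2 - 3*o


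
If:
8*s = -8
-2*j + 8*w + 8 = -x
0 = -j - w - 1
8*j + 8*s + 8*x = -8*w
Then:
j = 1/5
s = -1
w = -6/5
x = 2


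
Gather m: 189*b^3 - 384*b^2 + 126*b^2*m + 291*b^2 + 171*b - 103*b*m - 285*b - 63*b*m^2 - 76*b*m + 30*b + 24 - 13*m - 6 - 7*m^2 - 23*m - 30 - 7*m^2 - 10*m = 189*b^3 - 93*b^2 - 84*b + m^2*(-63*b - 14) + m*(126*b^2 - 179*b - 46) - 12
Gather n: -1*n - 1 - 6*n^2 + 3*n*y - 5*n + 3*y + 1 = -6*n^2 + n*(3*y - 6) + 3*y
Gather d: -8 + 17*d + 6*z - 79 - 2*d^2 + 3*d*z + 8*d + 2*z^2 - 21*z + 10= -2*d^2 + d*(3*z + 25) + 2*z^2 - 15*z - 77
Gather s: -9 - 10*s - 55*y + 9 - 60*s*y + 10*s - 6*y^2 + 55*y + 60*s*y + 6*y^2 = 0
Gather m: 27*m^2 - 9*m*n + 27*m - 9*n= 27*m^2 + m*(27 - 9*n) - 9*n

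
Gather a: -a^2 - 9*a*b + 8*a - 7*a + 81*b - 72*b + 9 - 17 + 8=-a^2 + a*(1 - 9*b) + 9*b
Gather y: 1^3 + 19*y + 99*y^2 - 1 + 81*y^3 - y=81*y^3 + 99*y^2 + 18*y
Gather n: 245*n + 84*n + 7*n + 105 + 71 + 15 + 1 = 336*n + 192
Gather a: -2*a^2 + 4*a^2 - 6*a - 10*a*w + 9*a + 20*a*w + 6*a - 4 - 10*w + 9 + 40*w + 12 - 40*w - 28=2*a^2 + a*(10*w + 9) - 10*w - 11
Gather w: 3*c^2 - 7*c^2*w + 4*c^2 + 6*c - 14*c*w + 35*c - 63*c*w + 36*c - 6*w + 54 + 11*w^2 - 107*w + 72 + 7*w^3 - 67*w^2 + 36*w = 7*c^2 + 77*c + 7*w^3 - 56*w^2 + w*(-7*c^2 - 77*c - 77) + 126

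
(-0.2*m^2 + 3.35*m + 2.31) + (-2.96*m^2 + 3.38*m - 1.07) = -3.16*m^2 + 6.73*m + 1.24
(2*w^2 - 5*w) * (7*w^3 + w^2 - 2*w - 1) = 14*w^5 - 33*w^4 - 9*w^3 + 8*w^2 + 5*w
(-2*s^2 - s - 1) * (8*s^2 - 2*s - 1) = -16*s^4 - 4*s^3 - 4*s^2 + 3*s + 1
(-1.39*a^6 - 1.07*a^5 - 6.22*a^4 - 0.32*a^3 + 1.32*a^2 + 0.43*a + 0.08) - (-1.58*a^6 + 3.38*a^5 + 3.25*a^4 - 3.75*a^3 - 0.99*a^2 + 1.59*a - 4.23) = 0.19*a^6 - 4.45*a^5 - 9.47*a^4 + 3.43*a^3 + 2.31*a^2 - 1.16*a + 4.31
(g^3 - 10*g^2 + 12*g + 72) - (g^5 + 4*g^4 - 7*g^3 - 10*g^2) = -g^5 - 4*g^4 + 8*g^3 + 12*g + 72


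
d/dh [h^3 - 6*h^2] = 3*h*(h - 4)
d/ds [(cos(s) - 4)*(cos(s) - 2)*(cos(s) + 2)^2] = 2*(-2*cos(s)^3 + 3*cos(s)^2 + 12*cos(s) - 4)*sin(s)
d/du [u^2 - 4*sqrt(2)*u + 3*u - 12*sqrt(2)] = 2*u - 4*sqrt(2) + 3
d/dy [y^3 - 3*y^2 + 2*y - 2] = 3*y^2 - 6*y + 2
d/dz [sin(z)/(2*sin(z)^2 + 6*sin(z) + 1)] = cos(z)*cos(2*z)/(6*sin(z) - cos(2*z) + 2)^2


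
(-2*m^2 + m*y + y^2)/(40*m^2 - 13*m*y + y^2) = (-2*m^2 + m*y + y^2)/(40*m^2 - 13*m*y + y^2)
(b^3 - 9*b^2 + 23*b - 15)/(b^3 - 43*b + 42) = (b^2 - 8*b + 15)/(b^2 + b - 42)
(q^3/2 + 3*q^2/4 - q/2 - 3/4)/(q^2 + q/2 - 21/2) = (q^3 + 3*q^2/2 - q - 3/2)/(2*q^2 + q - 21)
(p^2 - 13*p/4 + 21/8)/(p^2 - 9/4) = (4*p - 7)/(2*(2*p + 3))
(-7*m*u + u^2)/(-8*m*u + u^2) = (7*m - u)/(8*m - u)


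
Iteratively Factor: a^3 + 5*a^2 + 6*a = (a + 3)*(a^2 + 2*a) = a*(a + 3)*(a + 2)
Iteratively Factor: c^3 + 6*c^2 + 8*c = (c)*(c^2 + 6*c + 8) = c*(c + 2)*(c + 4)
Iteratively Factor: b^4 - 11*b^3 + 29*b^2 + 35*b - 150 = (b - 5)*(b^3 - 6*b^2 - b + 30) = (b - 5)*(b - 3)*(b^2 - 3*b - 10) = (b - 5)*(b - 3)*(b + 2)*(b - 5)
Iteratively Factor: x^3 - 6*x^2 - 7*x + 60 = (x - 4)*(x^2 - 2*x - 15) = (x - 4)*(x + 3)*(x - 5)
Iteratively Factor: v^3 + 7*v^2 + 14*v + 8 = (v + 4)*(v^2 + 3*v + 2) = (v + 2)*(v + 4)*(v + 1)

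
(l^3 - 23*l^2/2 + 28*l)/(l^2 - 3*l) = (l^2 - 23*l/2 + 28)/(l - 3)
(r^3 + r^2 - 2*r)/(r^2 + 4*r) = (r^2 + r - 2)/(r + 4)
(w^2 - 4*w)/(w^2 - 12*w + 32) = w/(w - 8)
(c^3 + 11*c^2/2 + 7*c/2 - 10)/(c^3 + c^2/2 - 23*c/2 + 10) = (2*c + 5)/(2*c - 5)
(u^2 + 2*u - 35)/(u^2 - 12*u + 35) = (u + 7)/(u - 7)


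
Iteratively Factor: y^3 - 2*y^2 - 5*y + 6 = (y - 3)*(y^2 + y - 2) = (y - 3)*(y - 1)*(y + 2)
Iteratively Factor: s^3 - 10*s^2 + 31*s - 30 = (s - 5)*(s^2 - 5*s + 6) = (s - 5)*(s - 3)*(s - 2)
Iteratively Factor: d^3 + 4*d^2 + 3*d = (d)*(d^2 + 4*d + 3) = d*(d + 3)*(d + 1)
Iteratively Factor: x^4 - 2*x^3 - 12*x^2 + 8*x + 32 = (x - 4)*(x^3 + 2*x^2 - 4*x - 8) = (x - 4)*(x + 2)*(x^2 - 4) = (x - 4)*(x - 2)*(x + 2)*(x + 2)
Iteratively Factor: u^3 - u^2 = (u - 1)*(u^2) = u*(u - 1)*(u)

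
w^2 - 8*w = w*(w - 8)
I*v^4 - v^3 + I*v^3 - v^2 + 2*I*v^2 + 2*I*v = v*(v - I)*(v + 2*I)*(I*v + I)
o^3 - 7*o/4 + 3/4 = (o - 1)*(o - 1/2)*(o + 3/2)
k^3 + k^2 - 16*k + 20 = (k - 2)^2*(k + 5)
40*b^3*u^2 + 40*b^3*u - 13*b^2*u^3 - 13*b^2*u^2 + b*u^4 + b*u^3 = u*(-8*b + u)*(-5*b + u)*(b*u + b)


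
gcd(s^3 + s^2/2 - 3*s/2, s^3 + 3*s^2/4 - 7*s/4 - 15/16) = s + 3/2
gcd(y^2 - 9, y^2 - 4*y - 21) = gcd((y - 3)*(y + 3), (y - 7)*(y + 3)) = y + 3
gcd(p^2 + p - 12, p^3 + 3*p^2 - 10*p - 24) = p^2 + p - 12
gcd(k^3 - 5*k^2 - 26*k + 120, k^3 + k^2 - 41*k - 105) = k + 5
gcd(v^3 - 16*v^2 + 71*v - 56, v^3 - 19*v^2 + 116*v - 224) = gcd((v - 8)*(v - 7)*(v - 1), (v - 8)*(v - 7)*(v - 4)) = v^2 - 15*v + 56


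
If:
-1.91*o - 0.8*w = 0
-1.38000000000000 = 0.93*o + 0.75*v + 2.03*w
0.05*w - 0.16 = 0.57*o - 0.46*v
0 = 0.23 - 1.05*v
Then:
No Solution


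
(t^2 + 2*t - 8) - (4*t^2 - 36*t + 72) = -3*t^2 + 38*t - 80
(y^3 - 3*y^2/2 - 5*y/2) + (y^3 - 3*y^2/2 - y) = 2*y^3 - 3*y^2 - 7*y/2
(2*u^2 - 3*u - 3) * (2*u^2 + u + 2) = 4*u^4 - 4*u^3 - 5*u^2 - 9*u - 6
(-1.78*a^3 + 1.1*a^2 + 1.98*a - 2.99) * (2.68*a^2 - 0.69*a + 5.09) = -4.7704*a^5 + 4.1762*a^4 - 4.5128*a^3 - 3.7804*a^2 + 12.1413*a - 15.2191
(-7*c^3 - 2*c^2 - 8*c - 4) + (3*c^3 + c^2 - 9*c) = -4*c^3 - c^2 - 17*c - 4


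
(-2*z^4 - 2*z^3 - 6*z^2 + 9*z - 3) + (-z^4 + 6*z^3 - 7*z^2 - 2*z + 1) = -3*z^4 + 4*z^3 - 13*z^2 + 7*z - 2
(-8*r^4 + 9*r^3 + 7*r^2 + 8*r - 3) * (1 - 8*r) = 64*r^5 - 80*r^4 - 47*r^3 - 57*r^2 + 32*r - 3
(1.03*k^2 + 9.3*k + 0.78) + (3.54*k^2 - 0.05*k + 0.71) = 4.57*k^2 + 9.25*k + 1.49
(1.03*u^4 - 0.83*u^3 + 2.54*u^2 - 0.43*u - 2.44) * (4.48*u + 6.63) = 4.6144*u^5 + 3.1105*u^4 + 5.8763*u^3 + 14.9138*u^2 - 13.7821*u - 16.1772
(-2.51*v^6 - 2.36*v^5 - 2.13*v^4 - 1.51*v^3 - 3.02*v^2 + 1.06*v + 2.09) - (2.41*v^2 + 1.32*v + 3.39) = -2.51*v^6 - 2.36*v^5 - 2.13*v^4 - 1.51*v^3 - 5.43*v^2 - 0.26*v - 1.3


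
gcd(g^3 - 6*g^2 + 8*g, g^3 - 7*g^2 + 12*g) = g^2 - 4*g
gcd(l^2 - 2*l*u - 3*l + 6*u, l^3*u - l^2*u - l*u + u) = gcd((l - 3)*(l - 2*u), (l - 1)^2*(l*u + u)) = 1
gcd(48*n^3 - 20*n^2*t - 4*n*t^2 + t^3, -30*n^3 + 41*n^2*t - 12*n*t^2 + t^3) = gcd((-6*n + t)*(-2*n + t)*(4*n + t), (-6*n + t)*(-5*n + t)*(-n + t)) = -6*n + t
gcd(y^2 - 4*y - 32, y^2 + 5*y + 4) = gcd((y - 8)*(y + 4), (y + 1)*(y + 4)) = y + 4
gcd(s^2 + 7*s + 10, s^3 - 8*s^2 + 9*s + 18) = 1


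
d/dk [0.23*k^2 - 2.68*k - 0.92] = 0.46*k - 2.68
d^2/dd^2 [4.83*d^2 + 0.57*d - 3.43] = 9.66000000000000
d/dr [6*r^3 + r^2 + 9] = 2*r*(9*r + 1)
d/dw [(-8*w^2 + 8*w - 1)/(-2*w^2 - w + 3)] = (24*w^2 - 52*w + 23)/(4*w^4 + 4*w^3 - 11*w^2 - 6*w + 9)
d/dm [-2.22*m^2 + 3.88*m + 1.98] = 3.88 - 4.44*m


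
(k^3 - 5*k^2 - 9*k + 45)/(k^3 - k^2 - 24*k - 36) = (k^2 - 8*k + 15)/(k^2 - 4*k - 12)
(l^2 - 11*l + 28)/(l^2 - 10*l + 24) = (l - 7)/(l - 6)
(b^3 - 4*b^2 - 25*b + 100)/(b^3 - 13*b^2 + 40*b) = (b^2 + b - 20)/(b*(b - 8))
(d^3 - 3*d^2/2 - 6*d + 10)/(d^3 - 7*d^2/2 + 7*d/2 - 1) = (2*d^2 + d - 10)/(2*d^2 - 3*d + 1)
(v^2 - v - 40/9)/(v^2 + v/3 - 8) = (v + 5/3)/(v + 3)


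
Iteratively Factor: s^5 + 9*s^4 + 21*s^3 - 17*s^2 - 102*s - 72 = (s - 2)*(s^4 + 11*s^3 + 43*s^2 + 69*s + 36) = (s - 2)*(s + 3)*(s^3 + 8*s^2 + 19*s + 12) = (s - 2)*(s + 1)*(s + 3)*(s^2 + 7*s + 12) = (s - 2)*(s + 1)*(s + 3)*(s + 4)*(s + 3)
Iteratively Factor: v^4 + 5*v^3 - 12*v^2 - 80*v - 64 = (v + 4)*(v^3 + v^2 - 16*v - 16) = (v + 4)^2*(v^2 - 3*v - 4) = (v - 4)*(v + 4)^2*(v + 1)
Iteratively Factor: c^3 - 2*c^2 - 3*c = (c - 3)*(c^2 + c) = (c - 3)*(c + 1)*(c)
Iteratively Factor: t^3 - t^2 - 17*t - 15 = (t + 3)*(t^2 - 4*t - 5) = (t - 5)*(t + 3)*(t + 1)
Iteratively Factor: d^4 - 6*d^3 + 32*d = (d - 4)*(d^3 - 2*d^2 - 8*d) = d*(d - 4)*(d^2 - 2*d - 8) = d*(d - 4)^2*(d + 2)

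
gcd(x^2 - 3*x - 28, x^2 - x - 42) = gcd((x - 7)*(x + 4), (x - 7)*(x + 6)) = x - 7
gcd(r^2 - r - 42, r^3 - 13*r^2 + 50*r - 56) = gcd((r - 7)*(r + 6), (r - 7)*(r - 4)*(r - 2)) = r - 7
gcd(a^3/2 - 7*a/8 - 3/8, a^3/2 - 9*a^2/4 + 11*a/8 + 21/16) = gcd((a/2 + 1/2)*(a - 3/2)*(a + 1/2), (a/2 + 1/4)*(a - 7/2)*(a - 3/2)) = a^2 - a - 3/4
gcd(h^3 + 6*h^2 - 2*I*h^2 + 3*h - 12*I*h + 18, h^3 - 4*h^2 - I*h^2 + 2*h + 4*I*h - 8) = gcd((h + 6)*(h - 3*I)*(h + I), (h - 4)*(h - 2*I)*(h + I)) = h + I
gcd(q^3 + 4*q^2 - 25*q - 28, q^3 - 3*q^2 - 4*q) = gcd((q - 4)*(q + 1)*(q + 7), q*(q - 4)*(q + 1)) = q^2 - 3*q - 4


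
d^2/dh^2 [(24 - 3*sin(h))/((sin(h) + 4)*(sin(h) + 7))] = 3*(sin(h)^5 - 43*sin(h)^4 - 434*sin(h)^3 - 332*sin(h)^2 + 3944*sin(h) + 2104)/((sin(h) + 4)^3*(sin(h) + 7)^3)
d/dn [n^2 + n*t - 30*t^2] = 2*n + t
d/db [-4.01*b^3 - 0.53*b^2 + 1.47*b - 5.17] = -12.03*b^2 - 1.06*b + 1.47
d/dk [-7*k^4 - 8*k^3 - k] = -28*k^3 - 24*k^2 - 1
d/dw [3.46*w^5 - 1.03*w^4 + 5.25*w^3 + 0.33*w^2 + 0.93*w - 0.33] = 17.3*w^4 - 4.12*w^3 + 15.75*w^2 + 0.66*w + 0.93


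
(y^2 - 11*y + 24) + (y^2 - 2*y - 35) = 2*y^2 - 13*y - 11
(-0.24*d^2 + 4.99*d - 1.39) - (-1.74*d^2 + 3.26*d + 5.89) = 1.5*d^2 + 1.73*d - 7.28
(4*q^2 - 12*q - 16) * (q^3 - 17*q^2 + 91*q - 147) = 4*q^5 - 80*q^4 + 552*q^3 - 1408*q^2 + 308*q + 2352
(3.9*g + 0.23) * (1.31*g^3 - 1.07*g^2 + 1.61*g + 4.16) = 5.109*g^4 - 3.8717*g^3 + 6.0329*g^2 + 16.5943*g + 0.9568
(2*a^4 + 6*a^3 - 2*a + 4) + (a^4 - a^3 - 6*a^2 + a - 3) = 3*a^4 + 5*a^3 - 6*a^2 - a + 1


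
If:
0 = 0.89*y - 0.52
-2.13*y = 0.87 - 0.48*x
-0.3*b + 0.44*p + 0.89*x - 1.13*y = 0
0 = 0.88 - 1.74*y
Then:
No Solution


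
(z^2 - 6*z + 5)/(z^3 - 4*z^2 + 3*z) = (z - 5)/(z*(z - 3))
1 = 1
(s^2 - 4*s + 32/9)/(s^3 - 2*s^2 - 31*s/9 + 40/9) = (3*s - 4)/(3*s^2 + 2*s - 5)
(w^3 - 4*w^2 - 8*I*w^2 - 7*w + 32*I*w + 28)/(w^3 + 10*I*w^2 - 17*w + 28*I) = (w^2 - w*(4 + 7*I) + 28*I)/(w^2 + 11*I*w - 28)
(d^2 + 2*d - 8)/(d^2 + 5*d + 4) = (d - 2)/(d + 1)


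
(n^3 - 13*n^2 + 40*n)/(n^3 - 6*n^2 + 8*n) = (n^2 - 13*n + 40)/(n^2 - 6*n + 8)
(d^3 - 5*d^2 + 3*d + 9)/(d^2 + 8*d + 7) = (d^2 - 6*d + 9)/(d + 7)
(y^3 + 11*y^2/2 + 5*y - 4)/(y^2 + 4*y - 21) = (y^3 + 11*y^2/2 + 5*y - 4)/(y^2 + 4*y - 21)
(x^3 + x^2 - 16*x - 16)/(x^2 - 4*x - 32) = (x^2 - 3*x - 4)/(x - 8)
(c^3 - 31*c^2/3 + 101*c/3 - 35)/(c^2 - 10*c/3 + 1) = (3*c^2 - 22*c + 35)/(3*c - 1)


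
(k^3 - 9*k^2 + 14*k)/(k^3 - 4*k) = (k - 7)/(k + 2)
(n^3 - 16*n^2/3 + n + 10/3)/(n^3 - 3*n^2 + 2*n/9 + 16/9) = 3*(n - 5)/(3*n - 8)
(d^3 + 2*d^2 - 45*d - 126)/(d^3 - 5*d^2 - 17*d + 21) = (d + 6)/(d - 1)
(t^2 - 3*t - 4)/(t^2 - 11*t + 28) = (t + 1)/(t - 7)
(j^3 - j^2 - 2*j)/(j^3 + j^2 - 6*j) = (j + 1)/(j + 3)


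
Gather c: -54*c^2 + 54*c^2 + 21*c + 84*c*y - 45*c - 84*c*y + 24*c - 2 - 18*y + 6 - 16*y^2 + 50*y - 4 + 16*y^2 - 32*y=0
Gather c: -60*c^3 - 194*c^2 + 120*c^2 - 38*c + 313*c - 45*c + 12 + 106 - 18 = -60*c^3 - 74*c^2 + 230*c + 100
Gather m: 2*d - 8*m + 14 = 2*d - 8*m + 14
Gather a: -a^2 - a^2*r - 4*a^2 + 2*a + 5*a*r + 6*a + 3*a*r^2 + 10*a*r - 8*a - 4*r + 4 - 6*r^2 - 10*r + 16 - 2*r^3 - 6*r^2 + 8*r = a^2*(-r - 5) + a*(3*r^2 + 15*r) - 2*r^3 - 12*r^2 - 6*r + 20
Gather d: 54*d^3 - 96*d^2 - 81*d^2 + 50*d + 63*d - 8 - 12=54*d^3 - 177*d^2 + 113*d - 20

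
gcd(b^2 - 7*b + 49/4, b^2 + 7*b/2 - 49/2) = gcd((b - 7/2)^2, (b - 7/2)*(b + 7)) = b - 7/2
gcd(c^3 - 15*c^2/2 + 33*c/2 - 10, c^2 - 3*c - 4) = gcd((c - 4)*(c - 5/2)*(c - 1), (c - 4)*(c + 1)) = c - 4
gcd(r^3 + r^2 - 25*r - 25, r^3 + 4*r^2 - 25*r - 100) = r^2 - 25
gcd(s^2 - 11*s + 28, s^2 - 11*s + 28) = s^2 - 11*s + 28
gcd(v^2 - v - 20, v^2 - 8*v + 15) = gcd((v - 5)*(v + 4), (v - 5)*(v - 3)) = v - 5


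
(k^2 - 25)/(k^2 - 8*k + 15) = (k + 5)/(k - 3)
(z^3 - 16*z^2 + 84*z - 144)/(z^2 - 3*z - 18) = (z^2 - 10*z + 24)/(z + 3)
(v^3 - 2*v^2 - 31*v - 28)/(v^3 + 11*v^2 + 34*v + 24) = (v - 7)/(v + 6)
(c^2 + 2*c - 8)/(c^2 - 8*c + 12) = (c + 4)/(c - 6)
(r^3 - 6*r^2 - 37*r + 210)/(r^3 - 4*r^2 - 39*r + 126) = (r - 5)/(r - 3)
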